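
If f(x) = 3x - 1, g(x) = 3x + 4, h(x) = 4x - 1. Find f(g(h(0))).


h(0) = -1
g(-1) = 1
f(1) = 2

2


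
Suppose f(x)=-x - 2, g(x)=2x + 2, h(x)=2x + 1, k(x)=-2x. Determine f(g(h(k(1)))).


k(1) = -2
h(-2) = -3
g(-3) = -4
f(-4) = 2

2


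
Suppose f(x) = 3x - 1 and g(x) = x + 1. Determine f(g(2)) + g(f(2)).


f(g(2)) = 8
g(f(2)) = 6
Sum = 14

14


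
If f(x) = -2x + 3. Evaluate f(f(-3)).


f(-3) = 9
f(9) = -15

-15


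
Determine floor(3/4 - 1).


3/4 = 0.75
0.75 - 1 = -0.25
floor(-0.25) = -1

-1


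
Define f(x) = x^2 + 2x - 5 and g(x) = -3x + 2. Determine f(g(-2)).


g(-2) = 8
f(8) = 1*(8)^2 + 2*(8) - 5 = 75

75


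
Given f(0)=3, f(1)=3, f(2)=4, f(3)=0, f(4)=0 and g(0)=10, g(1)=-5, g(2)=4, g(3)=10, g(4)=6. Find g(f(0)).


10


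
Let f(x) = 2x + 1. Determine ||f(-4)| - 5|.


2


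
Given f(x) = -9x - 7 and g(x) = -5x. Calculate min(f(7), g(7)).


f(7) = -70
g(7) = -35
min = -70

-70


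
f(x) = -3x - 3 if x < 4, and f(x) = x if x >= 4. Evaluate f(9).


9 satisfies x >= 4
f(9) = 9

9


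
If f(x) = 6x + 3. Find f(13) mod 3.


f(13) = 81
81 mod 3 = 0

0


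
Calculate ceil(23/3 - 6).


23/3 = 7.6667
7.6667 - 6 = 1.6667
ceil(1.6667) = 2

2


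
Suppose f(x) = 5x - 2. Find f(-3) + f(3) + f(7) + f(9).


f(-3) = -17
f(3) = 13
f(7) = 33
f(9) = 43
Sum = 72

72


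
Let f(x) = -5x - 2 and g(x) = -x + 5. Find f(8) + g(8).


f(8) = -42
g(8) = -3
Sum = -45

-45


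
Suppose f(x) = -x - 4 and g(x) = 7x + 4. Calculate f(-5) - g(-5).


f(-5) = 1
g(-5) = -31
Difference = 32

32


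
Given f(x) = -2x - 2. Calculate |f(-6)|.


f(-6) = 10
|10| = 10

10


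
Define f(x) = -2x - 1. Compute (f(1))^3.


f(1) = -3
(-3)^3 = -27

-27


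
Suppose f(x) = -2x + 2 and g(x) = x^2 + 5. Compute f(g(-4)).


g(-4) = 21
f(21) = -40

-40


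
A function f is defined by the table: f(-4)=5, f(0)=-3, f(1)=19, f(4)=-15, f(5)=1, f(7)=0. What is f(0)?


Reading from the table at x = 0

-3


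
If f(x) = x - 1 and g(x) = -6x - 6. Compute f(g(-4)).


17


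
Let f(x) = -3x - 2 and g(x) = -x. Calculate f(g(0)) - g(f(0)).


f(g(0)) = -2
g(f(0)) = 2
Difference = -4

-4


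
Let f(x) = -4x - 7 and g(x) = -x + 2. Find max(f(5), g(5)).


f(5) = -27
g(5) = -3
max = -3

-3


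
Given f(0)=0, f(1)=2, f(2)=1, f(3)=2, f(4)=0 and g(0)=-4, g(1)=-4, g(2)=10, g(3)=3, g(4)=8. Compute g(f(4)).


f(4) = 0
g(0) = -4

-4


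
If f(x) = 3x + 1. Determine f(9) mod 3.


f(9) = 28
28 mod 3 = 1

1


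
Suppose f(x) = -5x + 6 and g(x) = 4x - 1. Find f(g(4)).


g(4) = 15
f(15) = -69

-69


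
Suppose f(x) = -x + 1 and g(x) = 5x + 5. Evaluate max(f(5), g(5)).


f(5) = -4
g(5) = 30
max = 30

30


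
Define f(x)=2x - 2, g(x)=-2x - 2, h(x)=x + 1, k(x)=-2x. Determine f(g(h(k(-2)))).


k(-2) = 4
h(4) = 5
g(5) = -12
f(-12) = -26

-26


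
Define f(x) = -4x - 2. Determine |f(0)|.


f(0) = -2
|-2| = 2

2


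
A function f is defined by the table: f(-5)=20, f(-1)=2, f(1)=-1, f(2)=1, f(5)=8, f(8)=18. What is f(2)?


Reading from the table at x = 2

1


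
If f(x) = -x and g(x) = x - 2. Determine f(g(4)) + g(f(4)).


f(g(4)) = -2
g(f(4)) = -6
Sum = -8

-8


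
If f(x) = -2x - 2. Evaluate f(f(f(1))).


-14


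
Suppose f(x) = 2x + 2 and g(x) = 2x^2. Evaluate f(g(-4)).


66


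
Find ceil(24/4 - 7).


24/4 = 6
6 - 7 = -1
ceil(-1) = -1

-1


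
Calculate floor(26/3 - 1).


26/3 = 8.6667
8.6667 - 1 = 7.6667
floor(7.6667) = 7

7


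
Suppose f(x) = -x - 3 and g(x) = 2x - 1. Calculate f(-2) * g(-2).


5


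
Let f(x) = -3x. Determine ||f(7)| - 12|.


9


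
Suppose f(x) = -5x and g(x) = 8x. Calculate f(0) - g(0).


f(0) = 0
g(0) = 0
Difference = 0

0


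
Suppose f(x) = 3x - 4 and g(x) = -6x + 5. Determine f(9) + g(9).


f(9) = 23
g(9) = -49
Sum = -26

-26


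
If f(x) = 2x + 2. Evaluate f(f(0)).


f(0) = 2
f(2) = 6

6


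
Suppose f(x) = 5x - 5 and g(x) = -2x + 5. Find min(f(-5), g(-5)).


f(-5) = -30
g(-5) = 15
min = -30

-30


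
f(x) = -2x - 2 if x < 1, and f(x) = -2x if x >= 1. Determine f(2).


2 satisfies x >= 1
f(2) = -4

-4


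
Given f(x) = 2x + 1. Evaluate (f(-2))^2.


f(-2) = -3
(-3)^2 = 9

9


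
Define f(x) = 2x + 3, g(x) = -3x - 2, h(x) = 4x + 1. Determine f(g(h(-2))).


h(-2) = -7
g(-7) = 19
f(19) = 41

41


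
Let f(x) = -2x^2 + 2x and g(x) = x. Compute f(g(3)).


g(3) = 3
f(3) = (-2)*(3)^2 + 2*(3) = -12

-12


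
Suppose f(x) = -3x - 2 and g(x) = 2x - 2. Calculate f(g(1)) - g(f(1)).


10


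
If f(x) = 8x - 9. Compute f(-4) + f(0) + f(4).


f(-4) = -41
f(0) = -9
f(4) = 23
Sum = -27

-27


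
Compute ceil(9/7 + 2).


9/7 = 1.2857
1.2857 + 2 = 3.2857
ceil(3.2857) = 4

4


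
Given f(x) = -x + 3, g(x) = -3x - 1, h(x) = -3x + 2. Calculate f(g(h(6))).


h(6) = -16
g(-16) = 47
f(47) = -44

-44


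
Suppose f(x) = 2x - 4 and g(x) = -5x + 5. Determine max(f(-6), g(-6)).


f(-6) = -16
g(-6) = 35
max = 35

35


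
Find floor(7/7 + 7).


7/7 = 1
1 + 7 = 8
floor(8) = 8

8


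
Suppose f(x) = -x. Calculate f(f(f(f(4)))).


f(4) = -4
f(-4) = 4
f(4) = -4
f(-4) = 4

4


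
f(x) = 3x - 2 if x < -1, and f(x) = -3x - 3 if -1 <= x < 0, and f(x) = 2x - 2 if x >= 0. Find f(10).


10 satisfies x >= 0
f(10) = 18

18


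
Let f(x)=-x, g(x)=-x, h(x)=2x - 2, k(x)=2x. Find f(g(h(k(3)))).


k(3) = 6
h(6) = 10
g(10) = -10
f(-10) = 10

10


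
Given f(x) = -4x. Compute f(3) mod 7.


f(3) = -12
-12 mod 7 = 2

2


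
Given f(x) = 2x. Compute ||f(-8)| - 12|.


f(-8) = -16
|-16| = 16
|16 - 12| = 4

4


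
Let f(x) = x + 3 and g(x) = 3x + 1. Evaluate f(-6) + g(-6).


f(-6) = -3
g(-6) = -17
Sum = -20

-20


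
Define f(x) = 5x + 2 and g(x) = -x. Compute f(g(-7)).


g(-7) = 7
f(7) = 37

37


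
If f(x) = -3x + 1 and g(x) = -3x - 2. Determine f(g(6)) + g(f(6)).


f(g(6)) = 61
g(f(6)) = 49
Sum = 110

110


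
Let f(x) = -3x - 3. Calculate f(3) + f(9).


f(3) = -12
f(9) = -30
Sum = -42

-42


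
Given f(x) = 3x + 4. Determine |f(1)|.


f(1) = 7
|7| = 7

7


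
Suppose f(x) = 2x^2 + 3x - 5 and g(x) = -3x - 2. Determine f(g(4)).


g(4) = -14
f(-14) = 2*(-14)^2 + 3*(-14) - 5 = 345

345


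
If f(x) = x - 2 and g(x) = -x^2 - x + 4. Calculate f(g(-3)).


g(-3) = -2
f(-2) = -4

-4


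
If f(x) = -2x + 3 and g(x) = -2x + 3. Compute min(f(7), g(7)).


f(7) = -11
g(7) = -11
min = -11

-11


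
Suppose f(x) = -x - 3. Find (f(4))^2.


49


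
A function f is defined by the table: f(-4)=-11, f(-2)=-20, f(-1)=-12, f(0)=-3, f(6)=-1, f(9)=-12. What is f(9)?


Reading from the table at x = 9

-12


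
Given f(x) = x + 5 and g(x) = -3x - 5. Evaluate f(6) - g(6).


f(6) = 11
g(6) = -23
Difference = 34

34


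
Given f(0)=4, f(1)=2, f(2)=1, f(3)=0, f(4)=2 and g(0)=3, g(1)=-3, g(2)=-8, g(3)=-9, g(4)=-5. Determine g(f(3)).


3


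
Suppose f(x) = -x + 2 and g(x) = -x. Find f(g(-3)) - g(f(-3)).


f(g(-3)) = -1
g(f(-3)) = -5
Difference = 4

4


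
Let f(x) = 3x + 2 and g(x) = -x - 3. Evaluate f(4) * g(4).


f(4) = 14
g(4) = -7
Product = -98

-98


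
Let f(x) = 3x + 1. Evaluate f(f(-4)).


f(-4) = -11
f(-11) = -32

-32


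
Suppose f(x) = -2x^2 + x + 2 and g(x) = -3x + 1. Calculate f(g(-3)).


g(-3) = 10
f(10) = (-2)*(10)^2 + 1*(10) + 2 = -188

-188


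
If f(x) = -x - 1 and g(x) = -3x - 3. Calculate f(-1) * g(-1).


0


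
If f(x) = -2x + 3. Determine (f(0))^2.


f(0) = 3
(3)^2 = 9

9


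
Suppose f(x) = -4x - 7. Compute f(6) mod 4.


f(6) = -31
-31 mod 4 = 1

1


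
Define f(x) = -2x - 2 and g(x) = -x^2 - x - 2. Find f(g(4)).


g(4) = -22
f(-22) = 42

42


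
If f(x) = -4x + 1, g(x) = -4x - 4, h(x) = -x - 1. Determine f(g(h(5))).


h(5) = -6
g(-6) = 20
f(20) = -79

-79


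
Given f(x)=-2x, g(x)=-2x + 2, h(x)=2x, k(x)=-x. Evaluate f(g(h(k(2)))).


-20


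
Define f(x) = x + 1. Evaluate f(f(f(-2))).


f(-2) = -1
f(-1) = 0
f(0) = 1

1


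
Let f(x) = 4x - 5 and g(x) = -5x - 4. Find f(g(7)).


g(7) = -39
f(-39) = -161

-161


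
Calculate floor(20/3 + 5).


20/3 = 6.6667
6.6667 + 5 = 11.6667
floor(11.6667) = 11

11


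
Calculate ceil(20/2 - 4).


20/2 = 10
10 - 4 = 6
ceil(6) = 6

6


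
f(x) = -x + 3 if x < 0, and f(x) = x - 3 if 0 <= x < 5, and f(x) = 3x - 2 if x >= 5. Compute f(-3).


-3 satisfies x < 0
f(-3) = 6

6


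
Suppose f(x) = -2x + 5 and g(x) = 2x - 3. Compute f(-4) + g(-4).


2


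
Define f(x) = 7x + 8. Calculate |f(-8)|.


f(-8) = -48
|-48| = 48

48


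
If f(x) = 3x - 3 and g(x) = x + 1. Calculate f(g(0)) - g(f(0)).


f(g(0)) = 0
g(f(0)) = -2
Difference = 2

2


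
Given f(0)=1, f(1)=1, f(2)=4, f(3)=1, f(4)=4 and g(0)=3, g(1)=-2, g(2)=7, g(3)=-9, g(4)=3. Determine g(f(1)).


f(1) = 1
g(1) = -2

-2


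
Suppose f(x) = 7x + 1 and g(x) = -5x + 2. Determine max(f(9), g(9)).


f(9) = 64
g(9) = -43
max = 64

64


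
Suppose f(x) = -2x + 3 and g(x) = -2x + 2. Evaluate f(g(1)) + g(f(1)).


f(g(1)) = 3
g(f(1)) = 0
Sum = 3

3


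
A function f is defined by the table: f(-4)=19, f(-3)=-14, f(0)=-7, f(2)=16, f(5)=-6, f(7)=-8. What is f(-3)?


-14


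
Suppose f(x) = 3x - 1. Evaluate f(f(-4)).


f(-4) = -13
f(-13) = -40

-40


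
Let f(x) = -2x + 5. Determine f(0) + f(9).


f(0) = 5
f(9) = -13
Sum = -8

-8


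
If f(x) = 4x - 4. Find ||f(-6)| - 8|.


f(-6) = -28
|-28| = 28
|28 - 8| = 20

20


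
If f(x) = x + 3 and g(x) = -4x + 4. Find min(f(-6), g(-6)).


f(-6) = -3
g(-6) = 28
min = -3

-3


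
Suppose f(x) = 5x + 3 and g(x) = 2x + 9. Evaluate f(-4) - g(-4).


f(-4) = -17
g(-4) = 1
Difference = -18

-18


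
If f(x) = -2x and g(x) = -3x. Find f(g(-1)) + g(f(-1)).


-12


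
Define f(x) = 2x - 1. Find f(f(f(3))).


f(3) = 5
f(5) = 9
f(9) = 17

17


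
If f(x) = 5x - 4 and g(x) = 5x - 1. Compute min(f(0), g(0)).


-4


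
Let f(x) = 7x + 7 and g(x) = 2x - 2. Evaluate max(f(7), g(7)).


56


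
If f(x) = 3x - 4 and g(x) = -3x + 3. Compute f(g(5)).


g(5) = -12
f(-12) = -40

-40


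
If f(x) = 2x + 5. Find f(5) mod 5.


f(5) = 15
15 mod 5 = 0

0


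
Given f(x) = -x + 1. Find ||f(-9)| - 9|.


f(-9) = 10
|10| = 10
|10 - 9| = 1

1


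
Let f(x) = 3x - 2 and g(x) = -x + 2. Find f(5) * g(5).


-39


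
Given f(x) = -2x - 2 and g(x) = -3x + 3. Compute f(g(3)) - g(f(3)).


f(g(3)) = 10
g(f(3)) = 27
Difference = -17

-17


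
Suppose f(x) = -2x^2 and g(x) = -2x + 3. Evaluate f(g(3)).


g(3) = -3
f(-3) = (-2)*(-3)^2 = -18

-18


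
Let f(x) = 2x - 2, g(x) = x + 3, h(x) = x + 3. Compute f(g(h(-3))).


h(-3) = 0
g(0) = 3
f(3) = 4

4


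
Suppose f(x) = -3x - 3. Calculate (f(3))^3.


-1728


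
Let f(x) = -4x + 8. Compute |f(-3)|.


20


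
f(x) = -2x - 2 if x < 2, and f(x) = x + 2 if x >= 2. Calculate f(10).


10 satisfies x >= 2
f(10) = 12

12


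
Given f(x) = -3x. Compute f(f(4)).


f(4) = -12
f(-12) = 36

36


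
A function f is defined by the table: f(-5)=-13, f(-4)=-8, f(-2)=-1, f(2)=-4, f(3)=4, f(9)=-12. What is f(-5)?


Reading from the table at x = -5

-13


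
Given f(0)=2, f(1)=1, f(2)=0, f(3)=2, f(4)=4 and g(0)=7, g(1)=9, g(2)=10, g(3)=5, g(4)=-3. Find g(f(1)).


f(1) = 1
g(1) = 9

9


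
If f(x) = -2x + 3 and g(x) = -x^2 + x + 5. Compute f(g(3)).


g(3) = -1
f(-1) = 5

5


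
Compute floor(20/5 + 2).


20/5 = 4
4 + 2 = 6
floor(6) = 6

6


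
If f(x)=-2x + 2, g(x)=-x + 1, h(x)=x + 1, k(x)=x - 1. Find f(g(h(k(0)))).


k(0) = -1
h(-1) = 0
g(0) = 1
f(1) = 0

0


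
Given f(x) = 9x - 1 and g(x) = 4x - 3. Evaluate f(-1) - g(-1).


f(-1) = -10
g(-1) = -7
Difference = -3

-3


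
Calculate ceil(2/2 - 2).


2/2 = 1
1 - 2 = -1
ceil(-1) = -1

-1


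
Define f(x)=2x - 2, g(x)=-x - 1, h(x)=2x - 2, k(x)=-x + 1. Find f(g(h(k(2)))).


k(2) = -1
h(-1) = -4
g(-4) = 3
f(3) = 4

4


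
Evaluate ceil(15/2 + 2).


15/2 = 7.5
7.5 + 2 = 9.5
ceil(9.5) = 10

10


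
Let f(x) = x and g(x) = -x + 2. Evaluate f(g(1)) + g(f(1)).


2


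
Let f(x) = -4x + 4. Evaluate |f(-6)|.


28


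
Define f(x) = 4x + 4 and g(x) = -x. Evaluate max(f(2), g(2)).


f(2) = 12
g(2) = -2
max = 12

12


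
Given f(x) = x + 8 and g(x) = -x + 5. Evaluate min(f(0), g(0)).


f(0) = 8
g(0) = 5
min = 5

5


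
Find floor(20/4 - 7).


20/4 = 5
5 - 7 = -2
floor(-2) = -2

-2


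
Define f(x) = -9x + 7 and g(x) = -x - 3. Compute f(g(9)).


g(9) = -12
f(-12) = 115

115


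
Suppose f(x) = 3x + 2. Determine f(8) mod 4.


f(8) = 26
26 mod 4 = 2

2


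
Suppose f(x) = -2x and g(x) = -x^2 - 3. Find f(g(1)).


g(1) = -4
f(-4) = 8

8


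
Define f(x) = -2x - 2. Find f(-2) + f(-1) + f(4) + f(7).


f(-2) = 2
f(-1) = 0
f(4) = -10
f(7) = -16
Sum = -24

-24


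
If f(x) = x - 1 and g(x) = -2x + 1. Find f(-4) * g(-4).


f(-4) = -5
g(-4) = 9
Product = -45

-45


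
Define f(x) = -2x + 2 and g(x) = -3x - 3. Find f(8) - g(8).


f(8) = -14
g(8) = -27
Difference = 13

13


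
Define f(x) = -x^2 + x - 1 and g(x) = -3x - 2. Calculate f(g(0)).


g(0) = -2
f(-2) = (-1)*(-2)^2 + 1*(-2) - 1 = -7

-7


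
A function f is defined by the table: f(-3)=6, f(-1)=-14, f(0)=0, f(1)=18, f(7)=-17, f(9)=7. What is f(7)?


Reading from the table at x = 7

-17


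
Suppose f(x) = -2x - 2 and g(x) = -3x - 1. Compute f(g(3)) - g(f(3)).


f(g(3)) = 18
g(f(3)) = 23
Difference = -5

-5


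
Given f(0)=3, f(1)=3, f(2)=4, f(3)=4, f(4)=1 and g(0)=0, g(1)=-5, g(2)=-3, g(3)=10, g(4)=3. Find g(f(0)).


f(0) = 3
g(3) = 10

10


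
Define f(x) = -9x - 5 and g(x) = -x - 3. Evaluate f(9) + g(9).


f(9) = -86
g(9) = -12
Sum = -98

-98


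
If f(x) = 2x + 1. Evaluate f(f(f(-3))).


f(-3) = -5
f(-5) = -9
f(-9) = -17

-17


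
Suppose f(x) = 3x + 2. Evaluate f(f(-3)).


f(-3) = -7
f(-7) = -19

-19


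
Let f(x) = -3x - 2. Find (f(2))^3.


f(2) = -8
(-8)^3 = -512

-512


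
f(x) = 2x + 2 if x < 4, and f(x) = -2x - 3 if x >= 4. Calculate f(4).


4 satisfies x >= 4
f(4) = -11

-11


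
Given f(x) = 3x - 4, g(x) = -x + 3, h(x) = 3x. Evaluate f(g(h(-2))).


h(-2) = -6
g(-6) = 9
f(9) = 23

23


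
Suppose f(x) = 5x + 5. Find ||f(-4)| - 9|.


f(-4) = -15
|-15| = 15
|15 - 9| = 6

6


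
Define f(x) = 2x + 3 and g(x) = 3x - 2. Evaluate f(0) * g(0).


f(0) = 3
g(0) = -2
Product = -6

-6


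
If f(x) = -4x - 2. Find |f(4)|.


f(4) = -18
|-18| = 18

18


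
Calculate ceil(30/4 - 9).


30/4 = 7.5
7.5 - 9 = -1.5
ceil(-1.5) = -1

-1


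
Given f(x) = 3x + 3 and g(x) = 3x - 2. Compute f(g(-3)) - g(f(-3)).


f(g(-3)) = -30
g(f(-3)) = -20
Difference = -10

-10


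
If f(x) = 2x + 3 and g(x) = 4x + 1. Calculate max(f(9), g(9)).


37


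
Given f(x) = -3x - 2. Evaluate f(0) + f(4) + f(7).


f(0) = -2
f(4) = -14
f(7) = -23
Sum = -39

-39


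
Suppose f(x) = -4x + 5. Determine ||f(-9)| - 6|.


f(-9) = 41
|41| = 41
|41 - 6| = 35

35


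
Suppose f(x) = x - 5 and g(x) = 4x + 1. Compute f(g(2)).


g(2) = 9
f(9) = 4

4


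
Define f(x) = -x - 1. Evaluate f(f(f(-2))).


1


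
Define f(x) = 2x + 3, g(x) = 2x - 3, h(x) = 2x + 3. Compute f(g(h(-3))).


h(-3) = -3
g(-3) = -9
f(-9) = -15

-15


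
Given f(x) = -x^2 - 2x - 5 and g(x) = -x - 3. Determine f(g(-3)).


g(-3) = 0
f(0) = (-1)*(0)^2 - 2*(0) - 5 = -5

-5


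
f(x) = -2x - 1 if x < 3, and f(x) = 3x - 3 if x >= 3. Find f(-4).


-4 satisfies x < 3
f(-4) = 7

7


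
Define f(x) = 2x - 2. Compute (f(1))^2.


f(1) = 0
(0)^2 = 0

0


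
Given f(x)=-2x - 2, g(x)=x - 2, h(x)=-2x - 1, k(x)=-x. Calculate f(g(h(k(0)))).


k(0) = 0
h(0) = -1
g(-1) = -3
f(-3) = 4

4


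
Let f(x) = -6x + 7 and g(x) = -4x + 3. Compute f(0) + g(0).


10


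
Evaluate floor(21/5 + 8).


21/5 = 4.2
4.2 + 8 = 12.2
floor(12.2) = 12

12


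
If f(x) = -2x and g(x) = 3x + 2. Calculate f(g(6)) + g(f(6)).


f(g(6)) = -40
g(f(6)) = -34
Sum = -74

-74


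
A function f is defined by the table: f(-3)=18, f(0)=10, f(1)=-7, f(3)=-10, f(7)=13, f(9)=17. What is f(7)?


Reading from the table at x = 7

13


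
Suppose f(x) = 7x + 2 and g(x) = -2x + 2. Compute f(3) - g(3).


f(3) = 23
g(3) = -4
Difference = 27

27


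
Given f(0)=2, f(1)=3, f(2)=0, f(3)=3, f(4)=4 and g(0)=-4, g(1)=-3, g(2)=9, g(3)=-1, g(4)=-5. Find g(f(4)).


-5


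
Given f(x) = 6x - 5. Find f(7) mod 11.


f(7) = 37
37 mod 11 = 4

4


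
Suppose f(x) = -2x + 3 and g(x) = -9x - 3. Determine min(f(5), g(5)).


f(5) = -7
g(5) = -48
min = -48

-48


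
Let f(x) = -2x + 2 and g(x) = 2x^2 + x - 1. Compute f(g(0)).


g(0) = -1
f(-1) = 4

4


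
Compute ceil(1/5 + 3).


1/5 = 0.2
0.2 + 3 = 3.2
ceil(3.2) = 4

4


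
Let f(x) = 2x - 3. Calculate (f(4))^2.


f(4) = 5
(5)^2 = 25

25


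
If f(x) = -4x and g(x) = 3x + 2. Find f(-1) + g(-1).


3


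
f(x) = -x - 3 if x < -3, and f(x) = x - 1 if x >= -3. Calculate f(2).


1


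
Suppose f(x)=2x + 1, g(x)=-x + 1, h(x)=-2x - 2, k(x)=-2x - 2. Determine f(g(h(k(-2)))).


k(-2) = 2
h(2) = -6
g(-6) = 7
f(7) = 15

15


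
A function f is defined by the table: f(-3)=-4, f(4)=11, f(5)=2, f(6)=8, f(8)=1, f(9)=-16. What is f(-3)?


-4


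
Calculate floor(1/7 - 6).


-6


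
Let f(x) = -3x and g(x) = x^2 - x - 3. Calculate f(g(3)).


g(3) = 3
f(3) = -9

-9


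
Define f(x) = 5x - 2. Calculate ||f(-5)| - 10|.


f(-5) = -27
|-27| = 27
|27 - 10| = 17

17


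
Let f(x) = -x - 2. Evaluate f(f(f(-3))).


f(-3) = 1
f(1) = -3
f(-3) = 1

1


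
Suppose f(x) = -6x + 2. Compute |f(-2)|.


f(-2) = 14
|14| = 14

14


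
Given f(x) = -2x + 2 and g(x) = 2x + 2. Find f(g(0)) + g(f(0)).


f(g(0)) = -2
g(f(0)) = 6
Sum = 4

4


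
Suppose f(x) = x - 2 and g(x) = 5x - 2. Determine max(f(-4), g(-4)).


f(-4) = -6
g(-4) = -22
max = -6

-6


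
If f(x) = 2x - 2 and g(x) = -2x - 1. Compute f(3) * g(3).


f(3) = 4
g(3) = -7
Product = -28

-28


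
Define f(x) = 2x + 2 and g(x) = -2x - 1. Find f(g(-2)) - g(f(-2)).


f(g(-2)) = 8
g(f(-2)) = 3
Difference = 5

5


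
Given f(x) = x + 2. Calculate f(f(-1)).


f(-1) = 1
f(1) = 3

3


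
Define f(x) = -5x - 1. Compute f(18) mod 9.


f(18) = -91
-91 mod 9 = 8

8


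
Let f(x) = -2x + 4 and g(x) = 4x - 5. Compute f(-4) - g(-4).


f(-4) = 12
g(-4) = -21
Difference = 33

33


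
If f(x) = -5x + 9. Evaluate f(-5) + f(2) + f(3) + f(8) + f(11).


f(-5) = 34
f(2) = -1
f(3) = -6
f(8) = -31
f(11) = -46
Sum = -50

-50


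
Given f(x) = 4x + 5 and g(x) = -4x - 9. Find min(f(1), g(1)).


f(1) = 9
g(1) = -13
min = -13

-13


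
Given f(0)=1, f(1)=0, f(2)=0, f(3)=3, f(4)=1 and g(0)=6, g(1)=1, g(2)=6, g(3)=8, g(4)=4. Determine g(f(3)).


f(3) = 3
g(3) = 8

8


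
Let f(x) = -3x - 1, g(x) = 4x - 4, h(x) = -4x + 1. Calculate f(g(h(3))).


h(3) = -11
g(-11) = -48
f(-48) = 143

143


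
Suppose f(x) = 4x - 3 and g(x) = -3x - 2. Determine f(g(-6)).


g(-6) = 16
f(16) = 61

61


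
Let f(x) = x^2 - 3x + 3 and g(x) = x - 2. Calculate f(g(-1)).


g(-1) = -3
f(-3) = 1*(-3)^2 - 3*(-3) + 3 = 21

21


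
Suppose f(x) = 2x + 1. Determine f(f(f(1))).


f(1) = 3
f(3) = 7
f(7) = 15

15


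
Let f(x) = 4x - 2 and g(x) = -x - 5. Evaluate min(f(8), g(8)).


f(8) = 30
g(8) = -13
min = -13

-13


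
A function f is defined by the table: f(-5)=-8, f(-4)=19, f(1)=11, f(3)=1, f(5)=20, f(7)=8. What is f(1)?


Reading from the table at x = 1

11


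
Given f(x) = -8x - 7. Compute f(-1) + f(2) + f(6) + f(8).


-148


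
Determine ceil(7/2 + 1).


5


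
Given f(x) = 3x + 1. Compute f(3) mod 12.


f(3) = 10
10 mod 12 = 10

10


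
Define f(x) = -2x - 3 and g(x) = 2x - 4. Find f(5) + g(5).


f(5) = -13
g(5) = 6
Sum = -7

-7


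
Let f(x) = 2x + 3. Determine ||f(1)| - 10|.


f(1) = 5
|5| = 5
|5 - 10| = 5

5


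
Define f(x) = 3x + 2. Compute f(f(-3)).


f(-3) = -7
f(-7) = -19

-19


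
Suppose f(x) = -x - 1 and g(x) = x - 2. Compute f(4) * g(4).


f(4) = -5
g(4) = 2
Product = -10

-10


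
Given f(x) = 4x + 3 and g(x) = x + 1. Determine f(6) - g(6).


20


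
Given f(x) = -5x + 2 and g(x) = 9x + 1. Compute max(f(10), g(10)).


91


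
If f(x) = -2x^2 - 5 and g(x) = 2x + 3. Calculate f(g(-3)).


g(-3) = -3
f(-3) = (-2)*(-3)^2 - 5 = -23

-23


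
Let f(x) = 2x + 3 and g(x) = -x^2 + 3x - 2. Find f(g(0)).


g(0) = -2
f(-2) = -1

-1


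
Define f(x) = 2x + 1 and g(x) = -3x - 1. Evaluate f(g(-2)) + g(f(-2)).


19


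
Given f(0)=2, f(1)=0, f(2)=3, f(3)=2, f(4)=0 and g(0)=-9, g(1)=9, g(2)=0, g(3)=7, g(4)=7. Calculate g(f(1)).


f(1) = 0
g(0) = -9

-9


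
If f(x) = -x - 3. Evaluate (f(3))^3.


f(3) = -6
(-6)^3 = -216

-216


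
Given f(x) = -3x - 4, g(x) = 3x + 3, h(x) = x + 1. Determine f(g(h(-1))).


h(-1) = 0
g(0) = 3
f(3) = -13

-13


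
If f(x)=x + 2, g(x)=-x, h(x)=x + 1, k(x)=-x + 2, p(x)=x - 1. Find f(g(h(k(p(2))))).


p(2) = 1
k(1) = 1
h(1) = 2
g(2) = -2
f(-2) = 0

0


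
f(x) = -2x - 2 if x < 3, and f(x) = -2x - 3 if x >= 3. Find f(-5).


-5 satisfies x < 3
f(-5) = 8

8


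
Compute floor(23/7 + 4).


23/7 = 3.2857
3.2857 + 4 = 7.2857
floor(7.2857) = 7

7


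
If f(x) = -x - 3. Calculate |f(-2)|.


f(-2) = -1
|-1| = 1

1


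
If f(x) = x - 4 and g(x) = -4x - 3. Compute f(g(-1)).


g(-1) = 1
f(1) = -3

-3


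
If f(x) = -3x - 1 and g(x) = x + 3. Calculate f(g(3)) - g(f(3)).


f(g(3)) = -19
g(f(3)) = -7
Difference = -12

-12


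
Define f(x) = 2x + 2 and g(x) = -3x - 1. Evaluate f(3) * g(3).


f(3) = 8
g(3) = -10
Product = -80

-80


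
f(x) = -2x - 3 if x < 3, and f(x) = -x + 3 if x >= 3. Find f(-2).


-2 satisfies x < 3
f(-2) = 1

1


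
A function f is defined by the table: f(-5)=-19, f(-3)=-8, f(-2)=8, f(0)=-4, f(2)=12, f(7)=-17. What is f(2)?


Reading from the table at x = 2

12


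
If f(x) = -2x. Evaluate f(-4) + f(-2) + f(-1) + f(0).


f(-4) = 8
f(-2) = 4
f(-1) = 2
f(0) = 0
Sum = 14

14


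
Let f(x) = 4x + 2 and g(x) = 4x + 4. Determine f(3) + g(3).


30


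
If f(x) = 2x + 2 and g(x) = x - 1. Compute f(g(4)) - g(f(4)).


f(g(4)) = 8
g(f(4)) = 9
Difference = -1

-1


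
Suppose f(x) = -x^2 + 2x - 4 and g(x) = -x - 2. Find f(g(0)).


g(0) = -2
f(-2) = (-1)*(-2)^2 + 2*(-2) - 4 = -12

-12


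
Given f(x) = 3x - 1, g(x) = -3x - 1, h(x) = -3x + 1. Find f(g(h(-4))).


h(-4) = 13
g(13) = -40
f(-40) = -121

-121


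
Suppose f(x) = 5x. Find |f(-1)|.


f(-1) = -5
|-5| = 5

5


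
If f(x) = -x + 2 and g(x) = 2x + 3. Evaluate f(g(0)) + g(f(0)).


f(g(0)) = -1
g(f(0)) = 7
Sum = 6

6


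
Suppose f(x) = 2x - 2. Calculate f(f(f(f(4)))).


f(4) = 6
f(6) = 10
f(10) = 18
f(18) = 34

34


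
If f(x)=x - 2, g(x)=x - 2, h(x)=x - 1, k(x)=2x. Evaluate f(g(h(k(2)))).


k(2) = 4
h(4) = 3
g(3) = 1
f(1) = -1

-1


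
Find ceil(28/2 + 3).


28/2 = 14
14 + 3 = 17
ceil(17) = 17

17


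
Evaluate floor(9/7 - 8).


9/7 = 1.2857
1.2857 - 8 = -6.7143
floor(-6.7143) = -7

-7


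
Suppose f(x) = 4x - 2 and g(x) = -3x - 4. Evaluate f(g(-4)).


g(-4) = 8
f(8) = 30

30


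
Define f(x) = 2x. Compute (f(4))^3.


f(4) = 8
(8)^3 = 512

512


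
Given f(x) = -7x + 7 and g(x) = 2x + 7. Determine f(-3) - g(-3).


f(-3) = 28
g(-3) = 1
Difference = 27

27


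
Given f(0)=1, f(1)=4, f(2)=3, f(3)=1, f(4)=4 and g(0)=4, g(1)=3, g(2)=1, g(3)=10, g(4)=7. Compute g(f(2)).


f(2) = 3
g(3) = 10

10


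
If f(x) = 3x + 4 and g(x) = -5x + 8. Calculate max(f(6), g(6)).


f(6) = 22
g(6) = -22
max = 22

22


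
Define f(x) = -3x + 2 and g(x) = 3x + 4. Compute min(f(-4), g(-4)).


f(-4) = 14
g(-4) = -8
min = -8

-8


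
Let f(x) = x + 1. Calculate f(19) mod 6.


f(19) = 20
20 mod 6 = 2

2


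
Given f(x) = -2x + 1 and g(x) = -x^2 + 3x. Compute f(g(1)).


g(1) = 2
f(2) = -3

-3


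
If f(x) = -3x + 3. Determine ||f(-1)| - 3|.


f(-1) = 6
|6| = 6
|6 - 3| = 3

3


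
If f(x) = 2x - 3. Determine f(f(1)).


f(1) = -1
f(-1) = -5

-5


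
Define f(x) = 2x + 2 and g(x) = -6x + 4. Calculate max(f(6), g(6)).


f(6) = 14
g(6) = -32
max = 14

14


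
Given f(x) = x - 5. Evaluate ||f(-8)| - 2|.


f(-8) = -13
|-13| = 13
|13 - 2| = 11

11


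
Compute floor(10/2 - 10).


10/2 = 5
5 - 10 = -5
floor(-5) = -5

-5


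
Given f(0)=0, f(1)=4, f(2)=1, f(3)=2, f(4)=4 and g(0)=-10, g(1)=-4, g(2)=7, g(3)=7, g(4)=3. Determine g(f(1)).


f(1) = 4
g(4) = 3

3


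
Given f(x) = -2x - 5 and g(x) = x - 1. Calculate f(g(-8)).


g(-8) = -9
f(-9) = 13

13


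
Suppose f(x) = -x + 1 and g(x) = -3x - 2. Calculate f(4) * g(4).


f(4) = -3
g(4) = -14
Product = 42

42


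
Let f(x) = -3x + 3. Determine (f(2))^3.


f(2) = -3
(-3)^3 = -27

-27


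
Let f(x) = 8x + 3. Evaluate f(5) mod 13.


f(5) = 43
43 mod 13 = 4

4


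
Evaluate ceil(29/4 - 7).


29/4 = 7.25
7.25 - 7 = 0.25
ceil(0.25) = 1

1


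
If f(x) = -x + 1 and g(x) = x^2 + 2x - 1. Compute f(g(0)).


g(0) = -1
f(-1) = 2

2


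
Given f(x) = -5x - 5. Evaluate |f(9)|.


f(9) = -50
|-50| = 50

50


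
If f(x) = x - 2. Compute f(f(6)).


f(6) = 4
f(4) = 2

2


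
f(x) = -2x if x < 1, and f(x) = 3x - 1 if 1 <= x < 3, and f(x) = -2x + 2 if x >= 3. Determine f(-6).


-6 satisfies x < 1
f(-6) = 12

12


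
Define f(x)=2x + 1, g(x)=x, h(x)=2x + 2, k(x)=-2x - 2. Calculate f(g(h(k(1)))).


-11


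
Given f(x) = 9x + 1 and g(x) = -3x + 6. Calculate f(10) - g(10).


f(10) = 91
g(10) = -24
Difference = 115

115


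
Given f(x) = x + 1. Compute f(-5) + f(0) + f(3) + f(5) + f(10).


f(-5) = -4
f(0) = 1
f(3) = 4
f(5) = 6
f(10) = 11
Sum = 18

18


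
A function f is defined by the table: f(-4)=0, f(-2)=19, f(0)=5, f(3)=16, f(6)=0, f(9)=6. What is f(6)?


Reading from the table at x = 6

0


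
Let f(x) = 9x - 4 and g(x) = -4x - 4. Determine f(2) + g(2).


f(2) = 14
g(2) = -12
Sum = 2

2


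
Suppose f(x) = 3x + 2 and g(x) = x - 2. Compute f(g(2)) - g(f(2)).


f(g(2)) = 2
g(f(2)) = 6
Difference = -4

-4


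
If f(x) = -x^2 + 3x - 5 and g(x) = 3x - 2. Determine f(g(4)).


g(4) = 10
f(10) = (-1)*(10)^2 + 3*(10) - 5 = -75

-75


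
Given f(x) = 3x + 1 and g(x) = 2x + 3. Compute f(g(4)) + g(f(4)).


f(g(4)) = 34
g(f(4)) = 29
Sum = 63

63


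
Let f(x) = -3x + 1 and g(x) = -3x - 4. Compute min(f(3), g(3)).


f(3) = -8
g(3) = -13
min = -13

-13


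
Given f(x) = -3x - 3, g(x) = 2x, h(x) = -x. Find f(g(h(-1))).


h(-1) = 1
g(1) = 2
f(2) = -9

-9


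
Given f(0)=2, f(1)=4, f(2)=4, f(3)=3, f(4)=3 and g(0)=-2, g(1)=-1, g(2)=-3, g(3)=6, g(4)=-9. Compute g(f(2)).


f(2) = 4
g(4) = -9

-9


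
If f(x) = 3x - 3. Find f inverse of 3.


Solve 3x - 3 = 3
x = (3 + 3) / 3 = 2

2


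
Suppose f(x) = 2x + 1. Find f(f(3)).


f(3) = 7
f(7) = 15

15


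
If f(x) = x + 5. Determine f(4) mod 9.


f(4) = 9
9 mod 9 = 0

0


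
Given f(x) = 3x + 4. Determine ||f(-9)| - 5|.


f(-9) = -23
|-23| = 23
|23 - 5| = 18

18


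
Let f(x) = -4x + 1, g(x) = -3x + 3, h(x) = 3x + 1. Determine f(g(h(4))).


h(4) = 13
g(13) = -36
f(-36) = 145

145


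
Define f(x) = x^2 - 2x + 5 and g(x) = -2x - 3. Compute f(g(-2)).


g(-2) = 1
f(1) = 1*(1)^2 - 2*(1) + 5 = 4

4


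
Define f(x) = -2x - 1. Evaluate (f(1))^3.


f(1) = -3
(-3)^3 = -27

-27


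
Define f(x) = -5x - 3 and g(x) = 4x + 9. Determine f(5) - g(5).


f(5) = -28
g(5) = 29
Difference = -57

-57


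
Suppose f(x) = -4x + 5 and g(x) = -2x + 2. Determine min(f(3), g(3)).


-7


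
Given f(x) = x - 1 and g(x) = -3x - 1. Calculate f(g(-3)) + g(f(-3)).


f(g(-3)) = 7
g(f(-3)) = 11
Sum = 18

18


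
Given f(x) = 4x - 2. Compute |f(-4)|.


f(-4) = -18
|-18| = 18

18


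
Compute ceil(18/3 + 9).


18/3 = 6
6 + 9 = 15
ceil(15) = 15

15


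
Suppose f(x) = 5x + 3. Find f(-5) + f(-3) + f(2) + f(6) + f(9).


f(-5) = -22
f(-3) = -12
f(2) = 13
f(6) = 33
f(9) = 48
Sum = 60

60


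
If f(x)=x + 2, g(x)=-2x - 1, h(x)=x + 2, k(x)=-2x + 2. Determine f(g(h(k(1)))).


k(1) = 0
h(0) = 2
g(2) = -5
f(-5) = -3

-3


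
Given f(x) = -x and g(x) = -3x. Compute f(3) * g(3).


f(3) = -3
g(3) = -9
Product = 27

27


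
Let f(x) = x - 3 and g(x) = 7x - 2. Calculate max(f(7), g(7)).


47


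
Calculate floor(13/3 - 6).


13/3 = 4.3333
4.3333 - 6 = -1.6667
floor(-1.6667) = -2

-2


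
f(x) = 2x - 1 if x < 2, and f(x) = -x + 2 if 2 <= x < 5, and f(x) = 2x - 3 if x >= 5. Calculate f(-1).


-1 satisfies x < 2
f(-1) = -3

-3


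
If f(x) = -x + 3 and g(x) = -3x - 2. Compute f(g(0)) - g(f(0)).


f(g(0)) = 5
g(f(0)) = -11
Difference = 16

16


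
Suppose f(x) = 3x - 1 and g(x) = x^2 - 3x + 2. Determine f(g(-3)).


g(-3) = 20
f(20) = 59

59


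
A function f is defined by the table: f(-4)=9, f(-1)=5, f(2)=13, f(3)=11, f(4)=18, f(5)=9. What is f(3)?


11


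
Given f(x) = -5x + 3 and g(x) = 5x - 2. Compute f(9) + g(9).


f(9) = -42
g(9) = 43
Sum = 1

1


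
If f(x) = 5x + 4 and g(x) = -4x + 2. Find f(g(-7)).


g(-7) = 30
f(30) = 154

154


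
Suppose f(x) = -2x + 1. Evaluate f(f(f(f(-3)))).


f(-3) = 7
f(7) = -13
f(-13) = 27
f(27) = -53

-53


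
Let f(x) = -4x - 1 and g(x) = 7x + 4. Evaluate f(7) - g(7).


-82


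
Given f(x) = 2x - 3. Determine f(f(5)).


f(5) = 7
f(7) = 11

11


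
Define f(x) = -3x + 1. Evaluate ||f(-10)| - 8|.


f(-10) = 31
|31| = 31
|31 - 8| = 23

23


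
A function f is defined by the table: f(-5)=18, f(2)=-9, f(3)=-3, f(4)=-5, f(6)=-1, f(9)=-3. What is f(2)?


Reading from the table at x = 2

-9


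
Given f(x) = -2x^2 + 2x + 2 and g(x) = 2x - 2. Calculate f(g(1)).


g(1) = 0
f(0) = (-2)*(0)^2 + 2*(0) + 2 = 2

2


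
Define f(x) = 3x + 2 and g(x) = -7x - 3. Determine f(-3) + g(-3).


11


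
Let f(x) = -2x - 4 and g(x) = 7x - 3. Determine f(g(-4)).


g(-4) = -31
f(-31) = 58

58


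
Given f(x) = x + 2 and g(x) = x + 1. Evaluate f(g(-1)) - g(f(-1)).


f(g(-1)) = 2
g(f(-1)) = 2
Difference = 0

0


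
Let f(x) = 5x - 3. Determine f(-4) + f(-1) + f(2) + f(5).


f(-4) = -23
f(-1) = -8
f(2) = 7
f(5) = 22
Sum = -2

-2


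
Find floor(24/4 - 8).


24/4 = 6
6 - 8 = -2
floor(-2) = -2

-2


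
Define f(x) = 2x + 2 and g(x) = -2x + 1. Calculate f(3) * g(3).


f(3) = 8
g(3) = -5
Product = -40

-40


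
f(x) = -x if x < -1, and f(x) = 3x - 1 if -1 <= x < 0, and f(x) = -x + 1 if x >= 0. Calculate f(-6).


-6 satisfies x < -1
f(-6) = 6

6


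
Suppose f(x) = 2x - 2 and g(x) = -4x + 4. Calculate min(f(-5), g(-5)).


f(-5) = -12
g(-5) = 24
min = -12

-12


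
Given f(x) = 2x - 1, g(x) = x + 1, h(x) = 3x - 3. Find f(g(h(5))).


h(5) = 12
g(12) = 13
f(13) = 25

25


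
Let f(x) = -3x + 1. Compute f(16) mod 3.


1


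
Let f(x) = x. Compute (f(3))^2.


f(3) = 3
(3)^2 = 9

9


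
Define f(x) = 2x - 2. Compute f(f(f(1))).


f(1) = 0
f(0) = -2
f(-2) = -6

-6


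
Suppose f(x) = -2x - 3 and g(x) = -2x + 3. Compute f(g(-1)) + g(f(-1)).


f(g(-1)) = -13
g(f(-1)) = 5
Sum = -8

-8


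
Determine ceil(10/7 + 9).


10/7 = 1.4286
1.4286 + 9 = 10.4286
ceil(10.4286) = 11

11


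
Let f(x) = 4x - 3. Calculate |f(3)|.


f(3) = 9
|9| = 9

9


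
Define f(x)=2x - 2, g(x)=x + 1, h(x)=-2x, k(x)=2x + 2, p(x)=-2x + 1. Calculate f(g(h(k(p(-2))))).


-48


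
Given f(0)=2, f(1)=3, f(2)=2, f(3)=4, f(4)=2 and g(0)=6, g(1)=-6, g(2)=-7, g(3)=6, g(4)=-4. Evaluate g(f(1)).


f(1) = 3
g(3) = 6

6


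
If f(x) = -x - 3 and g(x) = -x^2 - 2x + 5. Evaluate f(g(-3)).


-5


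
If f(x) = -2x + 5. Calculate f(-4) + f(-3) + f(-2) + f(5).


f(-4) = 13
f(-3) = 11
f(-2) = 9
f(5) = -5
Sum = 28

28


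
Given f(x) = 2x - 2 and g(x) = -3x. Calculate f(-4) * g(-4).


f(-4) = -10
g(-4) = 12
Product = -120

-120


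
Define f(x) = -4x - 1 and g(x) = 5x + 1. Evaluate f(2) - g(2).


f(2) = -9
g(2) = 11
Difference = -20

-20


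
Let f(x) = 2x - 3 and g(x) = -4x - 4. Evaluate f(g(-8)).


g(-8) = 28
f(28) = 53

53


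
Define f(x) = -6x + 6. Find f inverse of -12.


3


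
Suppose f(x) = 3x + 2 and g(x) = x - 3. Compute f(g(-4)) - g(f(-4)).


-6


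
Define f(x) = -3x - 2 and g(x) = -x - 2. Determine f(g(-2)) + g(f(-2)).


f(g(-2)) = -2
g(f(-2)) = -6
Sum = -8

-8


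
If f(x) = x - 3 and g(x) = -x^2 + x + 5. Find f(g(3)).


g(3) = -1
f(-1) = -4

-4


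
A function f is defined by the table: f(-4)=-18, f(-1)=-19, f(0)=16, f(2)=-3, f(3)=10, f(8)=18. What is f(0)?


16


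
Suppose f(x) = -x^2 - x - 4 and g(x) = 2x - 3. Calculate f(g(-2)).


g(-2) = -7
f(-7) = (-1)*(-7)^2 - 1*(-7) - 4 = -46

-46


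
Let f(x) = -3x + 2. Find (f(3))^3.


-343


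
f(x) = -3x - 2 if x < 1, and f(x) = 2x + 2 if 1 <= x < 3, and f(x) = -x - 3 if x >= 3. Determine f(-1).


-1 satisfies x < 1
f(-1) = 1

1


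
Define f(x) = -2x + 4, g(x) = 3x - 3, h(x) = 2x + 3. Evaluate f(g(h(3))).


h(3) = 9
g(9) = 24
f(24) = -44

-44


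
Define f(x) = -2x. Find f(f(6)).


f(6) = -12
f(-12) = 24

24


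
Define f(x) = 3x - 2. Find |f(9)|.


f(9) = 25
|25| = 25

25


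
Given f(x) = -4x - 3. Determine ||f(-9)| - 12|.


f(-9) = 33
|33| = 33
|33 - 12| = 21

21


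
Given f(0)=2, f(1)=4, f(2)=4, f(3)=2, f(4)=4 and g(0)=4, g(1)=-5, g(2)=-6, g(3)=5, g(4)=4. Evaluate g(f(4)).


f(4) = 4
g(4) = 4

4


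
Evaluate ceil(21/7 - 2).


21/7 = 3
3 - 2 = 1
ceil(1) = 1

1


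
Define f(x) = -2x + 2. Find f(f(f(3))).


f(3) = -4
f(-4) = 10
f(10) = -18

-18


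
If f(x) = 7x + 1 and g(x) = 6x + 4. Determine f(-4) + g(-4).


f(-4) = -27
g(-4) = -20
Sum = -47

-47


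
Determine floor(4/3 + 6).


7


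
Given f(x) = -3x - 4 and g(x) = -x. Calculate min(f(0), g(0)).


f(0) = -4
g(0) = 0
min = -4

-4


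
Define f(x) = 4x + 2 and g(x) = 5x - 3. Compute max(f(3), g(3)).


f(3) = 14
g(3) = 12
max = 14

14


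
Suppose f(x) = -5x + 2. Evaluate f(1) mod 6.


f(1) = -3
-3 mod 6 = 3

3


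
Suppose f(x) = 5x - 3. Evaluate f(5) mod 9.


f(5) = 22
22 mod 9 = 4

4


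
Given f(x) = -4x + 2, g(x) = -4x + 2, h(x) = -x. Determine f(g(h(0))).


h(0) = 0
g(0) = 2
f(2) = -6

-6


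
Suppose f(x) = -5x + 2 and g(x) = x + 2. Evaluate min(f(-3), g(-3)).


f(-3) = 17
g(-3) = -1
min = -1

-1


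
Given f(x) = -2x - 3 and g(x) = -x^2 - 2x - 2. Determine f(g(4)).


g(4) = -26
f(-26) = 49

49


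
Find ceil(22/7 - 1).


22/7 = 3.1429
3.1429 - 1 = 2.1429
ceil(2.1429) = 3

3


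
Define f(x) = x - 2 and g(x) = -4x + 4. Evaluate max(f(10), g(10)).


f(10) = 8
g(10) = -36
max = 8

8


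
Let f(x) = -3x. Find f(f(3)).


27


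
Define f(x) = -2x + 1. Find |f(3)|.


f(3) = -5
|-5| = 5

5


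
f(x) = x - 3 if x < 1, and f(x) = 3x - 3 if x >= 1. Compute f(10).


10 satisfies x >= 1
f(10) = 27

27


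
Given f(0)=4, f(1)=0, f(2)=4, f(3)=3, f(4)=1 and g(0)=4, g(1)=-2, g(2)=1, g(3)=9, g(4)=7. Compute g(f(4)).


-2


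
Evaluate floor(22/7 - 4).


22/7 = 3.1429
3.1429 - 4 = -0.8571
floor(-0.8571) = -1

-1


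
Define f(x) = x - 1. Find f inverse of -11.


Solve x - 1 = -11
x = (-11 + 1) / 1 = -10

-10


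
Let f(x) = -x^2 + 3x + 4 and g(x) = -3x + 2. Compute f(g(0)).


g(0) = 2
f(2) = (-1)*(2)^2 + 3*(2) + 4 = 6

6


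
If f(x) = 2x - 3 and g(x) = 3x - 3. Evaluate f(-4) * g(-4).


165


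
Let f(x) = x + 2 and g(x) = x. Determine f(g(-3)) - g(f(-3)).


0


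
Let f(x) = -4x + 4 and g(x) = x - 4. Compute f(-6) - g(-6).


f(-6) = 28
g(-6) = -10
Difference = 38

38


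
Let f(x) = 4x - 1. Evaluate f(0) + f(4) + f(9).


f(0) = -1
f(4) = 15
f(9) = 35
Sum = 49

49


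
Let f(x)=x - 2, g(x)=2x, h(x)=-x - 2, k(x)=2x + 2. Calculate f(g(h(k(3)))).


k(3) = 8
h(8) = -10
g(-10) = -20
f(-20) = -22

-22


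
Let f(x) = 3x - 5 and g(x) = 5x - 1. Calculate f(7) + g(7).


f(7) = 16
g(7) = 34
Sum = 50

50


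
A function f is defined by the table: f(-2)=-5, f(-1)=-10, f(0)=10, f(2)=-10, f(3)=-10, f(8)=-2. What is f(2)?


Reading from the table at x = 2

-10


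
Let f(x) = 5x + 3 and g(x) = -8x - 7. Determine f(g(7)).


-312


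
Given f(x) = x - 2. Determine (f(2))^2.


f(2) = 0
(0)^2 = 0

0


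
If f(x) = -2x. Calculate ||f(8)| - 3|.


f(8) = -16
|-16| = 16
|16 - 3| = 13

13


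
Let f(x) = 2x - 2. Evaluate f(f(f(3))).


f(3) = 4
f(4) = 6
f(6) = 10

10


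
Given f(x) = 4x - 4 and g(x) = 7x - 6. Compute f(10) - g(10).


f(10) = 36
g(10) = 64
Difference = -28

-28


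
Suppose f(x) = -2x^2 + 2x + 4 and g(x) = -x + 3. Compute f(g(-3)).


-56


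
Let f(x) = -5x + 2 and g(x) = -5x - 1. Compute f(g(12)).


g(12) = -61
f(-61) = 307

307


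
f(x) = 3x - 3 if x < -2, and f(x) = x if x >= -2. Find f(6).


6


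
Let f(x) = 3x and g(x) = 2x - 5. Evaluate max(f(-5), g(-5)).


f(-5) = -15
g(-5) = -15
max = -15

-15


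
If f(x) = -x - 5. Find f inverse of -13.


Solve -x - 5 = -13
x = (-13 + 5) / (-1) = 8

8


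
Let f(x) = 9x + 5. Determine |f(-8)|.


f(-8) = -67
|-67| = 67

67


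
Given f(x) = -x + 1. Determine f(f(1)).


f(1) = 0
f(0) = 1

1


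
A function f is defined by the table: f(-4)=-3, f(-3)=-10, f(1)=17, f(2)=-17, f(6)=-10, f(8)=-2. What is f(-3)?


Reading from the table at x = -3

-10


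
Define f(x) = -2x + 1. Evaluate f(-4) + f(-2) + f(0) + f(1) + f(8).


-1


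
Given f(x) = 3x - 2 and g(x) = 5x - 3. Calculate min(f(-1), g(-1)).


f(-1) = -5
g(-1) = -8
min = -8

-8


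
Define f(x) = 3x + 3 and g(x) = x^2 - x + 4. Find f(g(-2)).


g(-2) = 10
f(10) = 33

33


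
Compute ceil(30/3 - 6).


30/3 = 10
10 - 6 = 4
ceil(4) = 4

4


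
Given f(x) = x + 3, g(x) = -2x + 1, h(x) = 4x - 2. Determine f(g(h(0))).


h(0) = -2
g(-2) = 5
f(5) = 8

8


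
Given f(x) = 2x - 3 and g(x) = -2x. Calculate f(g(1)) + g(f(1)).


f(g(1)) = -7
g(f(1)) = 2
Sum = -5

-5


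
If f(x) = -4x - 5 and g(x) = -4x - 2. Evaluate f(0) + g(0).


f(0) = -5
g(0) = -2
Sum = -7

-7


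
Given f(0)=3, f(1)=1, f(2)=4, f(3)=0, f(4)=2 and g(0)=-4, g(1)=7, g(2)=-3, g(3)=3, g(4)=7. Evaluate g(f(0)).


3


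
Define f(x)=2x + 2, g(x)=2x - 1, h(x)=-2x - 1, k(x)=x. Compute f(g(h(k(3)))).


k(3) = 3
h(3) = -7
g(-7) = -15
f(-15) = -28

-28
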